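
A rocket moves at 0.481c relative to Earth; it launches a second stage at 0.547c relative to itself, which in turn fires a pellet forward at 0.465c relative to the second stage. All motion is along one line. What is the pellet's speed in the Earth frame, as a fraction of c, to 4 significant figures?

Compose boost 2: (0.547 + 0.481)/(1 + 0.547×0.481) = 1.028/1.26311 = 0.813866
Compose boost 3: (0.465 + 0.813866)/(1 + 0.465×0.813866) = 1.27887/1.37845 = 0.9278

u ≈ 0.9278c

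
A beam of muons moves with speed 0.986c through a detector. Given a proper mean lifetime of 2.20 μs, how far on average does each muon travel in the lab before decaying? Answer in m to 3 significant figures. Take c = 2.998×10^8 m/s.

γ = 1/√(1 − 0.986²) = 5.9972
Dilated lifetime: Δt = γτ₀ = 5.9972 × 2.20 μs = 13.194 μs
d = vΔt = 0.986c × 13.194 μs = 2.9560×10^8 m/s × 1.3194×10^-5 s = 3900 m

d ≈ 3900 m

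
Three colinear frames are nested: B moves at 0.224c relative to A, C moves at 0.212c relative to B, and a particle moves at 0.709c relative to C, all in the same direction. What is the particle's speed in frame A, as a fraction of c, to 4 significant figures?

u ≈ 0.8688c

Compose boost 2: (0.212 + 0.224)/(1 + 0.212×0.224) = 0.4360/1.04749 = 0.416234
Compose boost 3: (0.709 + 0.416234)/(1 + 0.709×0.416234) = 1.12523/1.29511 = 0.8688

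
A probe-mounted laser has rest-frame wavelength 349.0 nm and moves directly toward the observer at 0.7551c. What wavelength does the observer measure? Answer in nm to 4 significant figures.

λ_obs ≈ 130.4 nm

Relativistic Doppler: λ_obs = λ_src √((1−β)/(1+β))
= 349.0 × √(0.244900/1.75510) = 349.0 × 0.373545 = 130.4 nm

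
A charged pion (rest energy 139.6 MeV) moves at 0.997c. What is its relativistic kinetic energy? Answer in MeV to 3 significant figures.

γ = 1/√(1 − 0.997²) = 12.920
K = (γ − 1)m₀c² = (12.920 − 1) × 139.6 MeV = 11.920 × 139.6 MeV = 1660 MeV

K ≈ 1660 MeV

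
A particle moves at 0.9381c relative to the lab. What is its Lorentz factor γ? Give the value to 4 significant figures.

γ = 1/√(1 − β²) = 1/√(1 − 0.9381²) = 1/√(0.119968) = 2.887

γ ≈ 2.887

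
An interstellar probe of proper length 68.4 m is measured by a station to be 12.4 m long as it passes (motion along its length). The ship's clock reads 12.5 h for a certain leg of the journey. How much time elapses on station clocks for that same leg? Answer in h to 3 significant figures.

Length contraction ⇒ γ = L₀/L = 68.4/12.4 = 5.5161
Time dilation: Δt = γτ₀ = 5.5161 × 12.5 h = 69.0 h

Δt ≈ 69.0 h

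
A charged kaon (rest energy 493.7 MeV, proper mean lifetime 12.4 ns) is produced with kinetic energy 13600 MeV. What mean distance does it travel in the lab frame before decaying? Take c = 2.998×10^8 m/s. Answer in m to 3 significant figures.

γ = 1 + K/(m₀c²) = 1 + 13600/493.7 = 28.547
β = √(1 − 1/γ²) = 0.99939
Dilated lifetime: γτ₀ = 28.547 × 12.4 ns = 353.98 ns
d = βc·γτ₀ = 0.99939 × (2.998×10^8 m/s) × 3.5398×10^-7 s = 106 m

d ≈ 106 m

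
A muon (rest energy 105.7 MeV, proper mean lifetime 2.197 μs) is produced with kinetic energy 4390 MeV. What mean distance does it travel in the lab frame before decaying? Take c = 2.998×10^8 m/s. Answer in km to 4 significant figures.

d ≈ 28.01 km

γ = 1 + K/(m₀c²) = 1 + 4390/105.7 = 42.5326
β = √(1 − 1/γ²) = 0.999724
Dilated lifetime: γτ₀ = 42.5326 × 2.197 μs = 93.4442 μs
d = βc·γτ₀ = 0.999724 × (2.998×10^8 m/s) × 9.34442×10^-5 s = 28.01 km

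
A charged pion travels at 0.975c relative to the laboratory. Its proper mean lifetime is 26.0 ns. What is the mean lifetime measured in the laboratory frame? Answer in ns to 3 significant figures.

γ = 1/√(1 − 0.975²) = 4.5004
Time dilation: Δt = γτ₀ = 4.5004 × 26.0 ns = 117 ns

Δt ≈ 117 ns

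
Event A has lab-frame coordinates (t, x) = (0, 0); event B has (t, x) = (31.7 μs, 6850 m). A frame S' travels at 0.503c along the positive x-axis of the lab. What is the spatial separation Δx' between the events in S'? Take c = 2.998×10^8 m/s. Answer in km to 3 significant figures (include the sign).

γ = 1/√(1 − 0.503²) = 1.1570
Δx' = γ(Δx − vΔt) = 1.1570 × (6850 m − 0.503×(2.998×10^8 m/s)×31.7×10^-6 s)
= 1.1570 × (2069.7 m) = 2.39 km

Δx' ≈ 2.39 km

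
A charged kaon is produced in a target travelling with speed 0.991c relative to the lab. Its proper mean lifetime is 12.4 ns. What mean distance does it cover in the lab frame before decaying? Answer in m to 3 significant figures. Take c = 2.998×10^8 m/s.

d ≈ 27.5 m

γ = 1/√(1 − 0.991²) = 7.4704
Dilated lifetime: Δt = γτ₀ = 7.4704 × 12.4 ns = 92.633 ns
d = vΔt = 0.991c × 92.633 ns = 2.9710×10^8 m/s × 9.2633×10^-8 s = 27.5 m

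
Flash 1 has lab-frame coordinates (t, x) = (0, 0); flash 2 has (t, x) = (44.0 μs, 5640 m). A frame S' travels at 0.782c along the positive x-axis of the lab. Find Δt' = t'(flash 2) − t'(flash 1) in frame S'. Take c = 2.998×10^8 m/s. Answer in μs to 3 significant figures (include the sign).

Δt' ≈ 47.0 μs

γ = 1/√(1 − 0.782²) = 1.6044
Δt' = γ(Δt − vΔx/c²) = 1.6044 × (44.0 μs − 0.782×5640 m / (2.998×10^8 m/s))
= 1.6044 × (29.289 μs) = 47.0 μs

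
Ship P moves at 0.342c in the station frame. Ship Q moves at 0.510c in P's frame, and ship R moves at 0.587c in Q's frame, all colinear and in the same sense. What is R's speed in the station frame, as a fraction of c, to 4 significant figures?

Compose boost 2: (0.510 + 0.342)/(1 + 0.510×0.342) = 0.8520/1.17442 = 0.725464
Compose boost 3: (0.587 + 0.725464)/(1 + 0.587×0.725464) = 1.31246/1.42585 = 0.9205

u ≈ 0.9205c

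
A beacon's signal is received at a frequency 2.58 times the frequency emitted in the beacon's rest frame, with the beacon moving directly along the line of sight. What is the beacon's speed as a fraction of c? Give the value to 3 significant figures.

f_obs/f_src = √((1+β)/(1−β)) = 2.58  ⇒  (1+β)/(1−β) = 6.6564
β = |1 − D²|/(1 + D²) = |1 − 6.6564|/(1 + 6.6564) = 0.739

β ≈ 0.739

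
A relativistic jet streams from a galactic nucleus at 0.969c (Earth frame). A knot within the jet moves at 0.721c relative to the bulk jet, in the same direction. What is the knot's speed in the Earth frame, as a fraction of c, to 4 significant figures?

u ≈ 0.9949c

Relativistic velocity addition: u = (u' + v)/(1 + u'v/c²)
= (0.721 + 0.969)/(1 + 0.721×0.969) = 1.690/1.69865 = 0.9949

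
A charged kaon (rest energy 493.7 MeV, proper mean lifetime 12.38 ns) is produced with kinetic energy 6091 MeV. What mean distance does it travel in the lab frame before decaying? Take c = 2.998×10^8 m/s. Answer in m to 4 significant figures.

d ≈ 49.36 m

γ = 1 + K/(m₀c²) = 1 + 6091/493.7 = 13.3375
β = √(1 − 1/γ²) = 0.997185
Dilated lifetime: γτ₀ = 13.3375 × 12.38 ns = 165.118 ns
d = βc·γτ₀ = 0.997185 × (2.998×10^8 m/s) × 1.65118×10^-7 s = 49.36 m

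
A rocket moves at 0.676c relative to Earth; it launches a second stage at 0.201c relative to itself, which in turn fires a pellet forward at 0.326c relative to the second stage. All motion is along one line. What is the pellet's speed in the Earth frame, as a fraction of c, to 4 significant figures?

Compose boost 2: (0.201 + 0.676)/(1 + 0.201×0.676) = 0.8770/1.13588 = 0.772091
Compose boost 3: (0.326 + 0.772091)/(1 + 0.326×0.772091) = 1.09809/1.25170 = 0.8773

u ≈ 0.8773c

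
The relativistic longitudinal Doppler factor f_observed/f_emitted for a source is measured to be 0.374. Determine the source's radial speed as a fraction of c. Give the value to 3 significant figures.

β ≈ 0.755

f_obs/f_src = √((1−β)/(1+β)) = 0.374  ⇒  (1−β)/(1+β) = 0.13988
β = |1 − D²|/(1 + D²) = |1 − 0.13988|/(1 + 0.13988) = 0.755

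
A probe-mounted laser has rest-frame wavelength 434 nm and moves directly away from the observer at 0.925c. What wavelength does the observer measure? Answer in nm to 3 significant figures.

λ_obs ≈ 2200 nm

Relativistic Doppler: λ_obs = λ_src √((1+β)/(1−β))
= 434 × √(1.9250/0.075000) = 434 × 5.0662 = 2200 nm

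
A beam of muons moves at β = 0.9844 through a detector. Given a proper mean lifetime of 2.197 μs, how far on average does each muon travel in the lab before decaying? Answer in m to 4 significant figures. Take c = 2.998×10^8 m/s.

d ≈ 3685 m

γ = 1/√(1 − 0.9844²) = 5.68359
Dilated lifetime: Δt = γτ₀ = 5.68359 × 2.197 μs = 12.4869 μs
d = vΔt = 0.9844c × 12.4869 μs = 2.95123×10^8 m/s × 1.24869×10^-5 s = 3685 m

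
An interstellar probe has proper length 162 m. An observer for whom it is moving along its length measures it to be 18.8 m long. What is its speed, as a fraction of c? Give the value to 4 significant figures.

β ≈ 0.9932

γ = L₀/L = 162/18.8 = 8.61702
β = √(1 − 1/γ²) = 0.9932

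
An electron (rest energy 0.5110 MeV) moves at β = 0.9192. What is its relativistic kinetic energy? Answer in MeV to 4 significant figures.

K ≈ 0.7866 MeV

γ = 1/√(1 − 0.9192²) = 2.53942
K = (γ − 1)m₀c² = (2.53942 − 1) × 0.5110 MeV = 1.53942 × 0.5110 MeV = 0.7866 MeV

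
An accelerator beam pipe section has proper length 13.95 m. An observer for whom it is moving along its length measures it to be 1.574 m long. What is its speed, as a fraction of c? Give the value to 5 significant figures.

β ≈ 0.99361

γ = L₀/L = 13.95/1.574 = 8.862770
β = √(1 − 1/γ²) = 0.99361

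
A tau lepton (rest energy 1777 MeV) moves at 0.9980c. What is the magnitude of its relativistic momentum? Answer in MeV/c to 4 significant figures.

p ≈ 28050 MeV/c

γ = 1/√(1 − 0.9980²) = 15.8193
p = γβm₀c = 15.8193 × 0.9980 × 1777 MeV/c = 28050 MeV/c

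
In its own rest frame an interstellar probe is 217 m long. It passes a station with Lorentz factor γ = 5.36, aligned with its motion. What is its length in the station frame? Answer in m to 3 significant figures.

L ≈ 40.5 m

γ = 5.36 (given)
Length contraction: L = L₀/γ = 217/5.36 = 40.5 m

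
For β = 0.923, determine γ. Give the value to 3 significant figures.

γ ≈ 2.60

γ = 1/√(1 − β²) = 1/√(1 − 0.923²) = 1/√(0.14807) = 2.60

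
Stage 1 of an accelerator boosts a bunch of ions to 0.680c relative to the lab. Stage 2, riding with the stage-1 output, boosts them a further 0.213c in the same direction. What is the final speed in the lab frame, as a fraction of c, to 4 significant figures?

u ≈ 0.7800c

Compose boost 2: (0.213 + 0.680)/(1 + 0.213×0.680) = 0.8930/1.14484 = 0.7800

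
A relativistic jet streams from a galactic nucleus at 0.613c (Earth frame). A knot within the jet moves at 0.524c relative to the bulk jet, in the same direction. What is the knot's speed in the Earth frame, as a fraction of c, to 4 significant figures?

u ≈ 0.8606c

Relativistic velocity addition: u = (u' + v)/(1 + u'v/c²)
= (0.524 + 0.613)/(1 + 0.524×0.613) = 1.137/1.32121 = 0.8606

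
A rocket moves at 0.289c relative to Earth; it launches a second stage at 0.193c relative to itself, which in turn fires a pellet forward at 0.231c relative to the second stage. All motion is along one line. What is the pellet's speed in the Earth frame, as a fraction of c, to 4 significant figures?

Compose boost 2: (0.193 + 0.289)/(1 + 0.193×0.289) = 0.4820/1.05578 = 0.456536
Compose boost 3: (0.231 + 0.456536)/(1 + 0.231×0.456536) = 0.687536/1.10546 = 0.6219

u ≈ 0.6219c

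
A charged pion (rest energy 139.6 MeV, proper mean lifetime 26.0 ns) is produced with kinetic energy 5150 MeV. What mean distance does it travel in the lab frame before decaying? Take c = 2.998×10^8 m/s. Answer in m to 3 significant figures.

γ = 1 + K/(m₀c²) = 1 + 5150/139.6 = 37.891
β = √(1 − 1/γ²) = 0.99965
Dilated lifetime: γτ₀ = 37.891 × 26.0 ns = 985.17 ns
d = βc·γτ₀ = 0.99965 × (2.998×10^8 m/s) × 9.8517×10^-7 s = 295 m

d ≈ 295 m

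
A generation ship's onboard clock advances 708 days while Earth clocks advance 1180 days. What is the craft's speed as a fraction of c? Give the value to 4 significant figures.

β ≈ 0.8000

γ = Δt/τ₀ = 1180/708 = 1.66667
β = √(1 − 1/γ²) = √(1 − 1/1.66667²) = 0.8000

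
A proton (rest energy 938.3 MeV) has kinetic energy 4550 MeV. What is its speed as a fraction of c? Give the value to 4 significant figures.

γ = 1 + K/(m₀c²) = 1 + 4550/938.3 = 5.84920
β = √(1 − 1/γ²) = 0.9853

β ≈ 0.9853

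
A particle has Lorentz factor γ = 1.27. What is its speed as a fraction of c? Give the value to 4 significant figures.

β ≈ 0.6164

β = √(1 − 1/γ²) = √(1 − 1/1.27²) = √(0.379999) = 0.6164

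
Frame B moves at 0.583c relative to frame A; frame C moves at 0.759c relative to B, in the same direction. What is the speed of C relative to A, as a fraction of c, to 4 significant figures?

u ≈ 0.9303c

Compose boost 2: (0.759 + 0.583)/(1 + 0.759×0.583) = 1.342/1.44250 = 0.9303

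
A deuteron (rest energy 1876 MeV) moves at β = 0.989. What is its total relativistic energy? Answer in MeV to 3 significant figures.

γ = 1/√(1 − 0.989²) = 6.7606
E = γm₀c² = 6.7606 × 1876 MeV = 12700 MeV

E ≈ 12700 MeV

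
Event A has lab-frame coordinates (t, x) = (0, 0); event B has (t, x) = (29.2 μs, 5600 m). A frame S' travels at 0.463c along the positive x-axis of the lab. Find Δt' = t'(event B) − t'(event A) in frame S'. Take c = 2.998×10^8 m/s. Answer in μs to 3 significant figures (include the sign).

γ = 1/√(1 − 0.463²) = 1.1282
Δt' = γ(Δt − vΔx/c²) = 1.1282 × (29.2 μs − 0.463×5600 m / (2.998×10^8 m/s))
= 1.1282 × (20.552 μs) = 23.2 μs

Δt' ≈ 23.2 μs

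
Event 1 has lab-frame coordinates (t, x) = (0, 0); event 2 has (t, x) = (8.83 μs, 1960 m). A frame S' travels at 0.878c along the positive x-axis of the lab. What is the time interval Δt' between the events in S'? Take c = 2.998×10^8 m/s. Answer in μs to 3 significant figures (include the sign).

γ = 1/√(1 − 0.878²) = 2.0892
Δt' = γ(Δt − vΔx/c²) = 2.0892 × (8.83 μs − 0.878×1960 m / (2.998×10^8 m/s))
= 2.0892 × (3.0899 μs) = 6.46 μs

Δt' ≈ 6.46 μs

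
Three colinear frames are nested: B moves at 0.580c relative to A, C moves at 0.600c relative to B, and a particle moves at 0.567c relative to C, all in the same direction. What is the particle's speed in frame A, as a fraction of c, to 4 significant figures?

Compose boost 2: (0.600 + 0.580)/(1 + 0.600×0.580) = 1.180/1.34800 = 0.875371
Compose boost 3: (0.567 + 0.875371)/(1 + 0.567×0.875371) = 1.44237/1.49634 = 0.9639

u ≈ 0.9639c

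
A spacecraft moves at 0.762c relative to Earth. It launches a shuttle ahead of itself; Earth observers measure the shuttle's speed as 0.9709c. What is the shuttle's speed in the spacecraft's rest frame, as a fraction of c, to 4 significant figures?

Inverse velocity addition: u' = (u − v)/(1 − uv/c²)
= (0.9709 − 0.762)/(1 − 0.9709×0.762) = 0.2089/0.260174 = 0.8029

u' ≈ 0.8029c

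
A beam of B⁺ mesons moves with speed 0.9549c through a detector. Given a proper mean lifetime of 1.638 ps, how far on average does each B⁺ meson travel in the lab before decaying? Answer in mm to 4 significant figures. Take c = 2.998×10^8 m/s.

d ≈ 1.579 mm

γ = 1/√(1 − 0.9549²) = 3.36782
Dilated lifetime: Δt = γτ₀ = 3.36782 × 1.638 ps = 5.51650 ps
d = vΔt = 0.9549c × 5.51650 ps = 2.86279×10^8 m/s × 5.51650×10^-12 s = 1.579 mm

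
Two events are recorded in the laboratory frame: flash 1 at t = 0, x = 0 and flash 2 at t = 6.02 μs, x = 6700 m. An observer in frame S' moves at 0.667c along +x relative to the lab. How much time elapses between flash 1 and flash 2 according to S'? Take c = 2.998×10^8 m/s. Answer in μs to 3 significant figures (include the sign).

Δt' ≈ -11.9 μs

γ = 1/√(1 − 0.667²) = 1.3422
Δt' = γ(Δt − vΔx/c²) = 1.3422 × (6.02 μs − 0.667×6700 m / (2.998×10^8 m/s))
= 1.3422 × (-8.8863 μs) = -11.9 μs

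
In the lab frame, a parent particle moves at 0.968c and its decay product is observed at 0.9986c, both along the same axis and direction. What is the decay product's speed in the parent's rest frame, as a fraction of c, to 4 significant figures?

Inverse velocity addition: u' = (u − v)/(1 − uv/c²)
= (0.9986 − 0.968)/(1 − 0.9986×0.968) = 0.03060/0.0333552 = 0.9174

u' ≈ 0.9174c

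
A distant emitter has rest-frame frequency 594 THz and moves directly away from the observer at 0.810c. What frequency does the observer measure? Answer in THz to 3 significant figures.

f_obs ≈ 192 THz

Relativistic Doppler: f_obs = f_src √((1−β)/(1+β))
= 594 × √(0.19000/1.8100) = 594 × 0.32399 = 192 THz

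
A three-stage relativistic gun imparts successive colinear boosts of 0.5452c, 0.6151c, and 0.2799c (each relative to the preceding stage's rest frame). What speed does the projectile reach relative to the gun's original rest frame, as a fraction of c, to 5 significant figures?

u ≈ 0.92407c

Compose boost 2: (0.6151 + 0.5452)/(1 + 0.6151×0.5452) = 1.1603/1.335353 = 0.8689091
Compose boost 3: (0.2799 + 0.8689091)/(1 + 0.2799×0.8689091) = 1.148809/1.243208 = 0.92407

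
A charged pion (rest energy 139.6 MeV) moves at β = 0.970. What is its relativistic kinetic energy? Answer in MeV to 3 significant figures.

K ≈ 435 MeV

γ = 1/√(1 − 0.970²) = 4.1135
K = (γ − 1)m₀c² = (4.1135 − 1) × 139.6 MeV = 3.1135 × 139.6 MeV = 435 MeV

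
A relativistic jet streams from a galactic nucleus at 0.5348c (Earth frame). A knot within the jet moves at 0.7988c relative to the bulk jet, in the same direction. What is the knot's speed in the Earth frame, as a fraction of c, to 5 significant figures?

Relativistic velocity addition: u = (u' + v)/(1 + u'v/c²)
= (0.7988 + 0.5348)/(1 + 0.7988×0.5348) = 1.3336/1.427198 = 0.93442

u ≈ 0.93442c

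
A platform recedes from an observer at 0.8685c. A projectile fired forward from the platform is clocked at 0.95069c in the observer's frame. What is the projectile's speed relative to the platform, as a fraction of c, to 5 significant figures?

u' ≈ 0.47147c

Inverse velocity addition: u' = (u − v)/(1 − uv/c²)
= (0.95069 − 0.8685)/(1 − 0.95069×0.8685) = 0.082190/0.1743257 = 0.47147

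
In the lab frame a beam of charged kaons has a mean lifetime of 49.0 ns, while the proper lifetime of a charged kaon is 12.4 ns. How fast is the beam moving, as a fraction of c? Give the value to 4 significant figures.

β ≈ 0.9675

γ = Δt/τ₀ = 49.0/12.4 = 3.95161
β = √(1 − 1/γ²) = √(1 − 1/3.95161²) = 0.9675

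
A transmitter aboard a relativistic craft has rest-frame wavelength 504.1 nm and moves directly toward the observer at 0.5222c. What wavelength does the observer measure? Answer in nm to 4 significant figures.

Relativistic Doppler: λ_obs = λ_src √((1−β)/(1+β))
= 504.1 × √(0.477800/1.52220) = 504.1 × 0.560257 = 282.4 nm

λ_obs ≈ 282.4 nm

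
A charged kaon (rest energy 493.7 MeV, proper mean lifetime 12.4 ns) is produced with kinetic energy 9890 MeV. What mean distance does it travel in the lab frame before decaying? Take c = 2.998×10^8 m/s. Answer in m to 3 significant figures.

d ≈ 78.1 m

γ = 1 + K/(m₀c²) = 1 + 9890/493.7 = 21.032
β = √(1 − 1/γ²) = 0.99887
Dilated lifetime: γτ₀ = 21.032 × 12.4 ns = 260.80 ns
d = βc·γτ₀ = 0.99887 × (2.998×10^8 m/s) × 2.6080×10^-7 s = 78.1 m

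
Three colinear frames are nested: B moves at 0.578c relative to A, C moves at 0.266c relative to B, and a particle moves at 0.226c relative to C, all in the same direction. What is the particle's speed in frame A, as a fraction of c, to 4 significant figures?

Compose boost 2: (0.266 + 0.578)/(1 + 0.266×0.578) = 0.8440/1.15375 = 0.731529
Compose boost 3: (0.226 + 0.731529)/(1 + 0.226×0.731529) = 0.957529/1.16533 = 0.8217

u ≈ 0.8217c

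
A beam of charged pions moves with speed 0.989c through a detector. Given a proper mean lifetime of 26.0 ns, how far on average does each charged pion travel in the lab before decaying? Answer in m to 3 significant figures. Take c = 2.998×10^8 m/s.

γ = 1/√(1 − 0.989²) = 6.7606
Dilated lifetime: Δt = γτ₀ = 6.7606 × 26.0 ns = 175.78 ns
d = vΔt = 0.989c × 175.78 ns = 2.9650×10^8 m/s × 1.7578×10^-7 s = 52.1 m

d ≈ 52.1 m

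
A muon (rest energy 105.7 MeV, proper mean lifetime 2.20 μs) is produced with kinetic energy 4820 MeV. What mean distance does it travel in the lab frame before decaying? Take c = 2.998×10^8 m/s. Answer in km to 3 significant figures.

γ = 1 + K/(m₀c²) = 1 + 4820/105.7 = 46.601
β = √(1 − 1/γ²) = 0.99977
Dilated lifetime: γτ₀ = 46.601 × 2.20 μs = 102.52 μs
d = βc·γτ₀ = 0.99977 × (2.998×10^8 m/s) × 0.00010252 s = 30.7 km

d ≈ 30.7 km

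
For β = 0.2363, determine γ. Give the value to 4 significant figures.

γ = 1/√(1 − β²) = 1/√(1 − 0.2363²) = 1/√(0.944162) = 1.029

γ ≈ 1.029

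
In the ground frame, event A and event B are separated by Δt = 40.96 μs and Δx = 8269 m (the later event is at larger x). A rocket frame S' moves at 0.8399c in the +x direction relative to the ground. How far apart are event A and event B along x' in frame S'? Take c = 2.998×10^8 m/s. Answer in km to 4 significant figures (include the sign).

Δx' ≈ -3.768 km

γ = 1/√(1 − 0.8399²) = 1.84250
Δx' = γ(Δx − vΔt) = 1.84250 × (8269 m − 0.8399×(2.998×10^8 m/s)×40.96×10^-6 s)
= 1.84250 × (-2044.81 m) = -3.768 km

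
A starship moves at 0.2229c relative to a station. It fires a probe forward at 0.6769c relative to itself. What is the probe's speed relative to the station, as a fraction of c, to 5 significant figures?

u ≈ 0.78184c

Relativistic velocity addition: u = (u' + v)/(1 + u'v/c²)
= (0.6769 + 0.2229)/(1 + 0.6769×0.2229) = 0.89980/1.150881 = 0.78184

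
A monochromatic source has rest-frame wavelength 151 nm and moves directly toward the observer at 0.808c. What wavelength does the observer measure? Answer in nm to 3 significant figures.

λ_obs ≈ 49.2 nm

Relativistic Doppler: λ_obs = λ_src √((1−β)/(1+β))
= 151 × √(0.19200/1.8080) = 151 × 0.32588 = 49.2 nm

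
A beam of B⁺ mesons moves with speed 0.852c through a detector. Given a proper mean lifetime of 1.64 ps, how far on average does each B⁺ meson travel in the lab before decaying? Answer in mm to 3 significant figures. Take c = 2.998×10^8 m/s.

γ = 1/√(1 − 0.852²) = 1.9101
Dilated lifetime: Δt = γτ₀ = 1.9101 × 1.64 ps = 3.1325 ps
d = vΔt = 0.852c × 3.1325 ps = 2.5543×10^8 m/s × 3.1325×10^-12 s = 0.800 mm

d ≈ 0.800 mm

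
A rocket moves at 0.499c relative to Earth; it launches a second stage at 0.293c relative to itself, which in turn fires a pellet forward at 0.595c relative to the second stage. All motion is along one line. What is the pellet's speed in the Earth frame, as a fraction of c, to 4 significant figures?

u ≈ 0.9113c

Compose boost 2: (0.293 + 0.499)/(1 + 0.293×0.499) = 0.7920/1.14621 = 0.690975
Compose boost 3: (0.595 + 0.690975)/(1 + 0.595×0.690975) = 1.28597/1.41113 = 0.9113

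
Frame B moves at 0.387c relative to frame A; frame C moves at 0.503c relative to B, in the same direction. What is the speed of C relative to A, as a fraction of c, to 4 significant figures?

Compose boost 2: (0.503 + 0.387)/(1 + 0.503×0.387) = 0.8900/1.19466 = 0.7450

u ≈ 0.7450c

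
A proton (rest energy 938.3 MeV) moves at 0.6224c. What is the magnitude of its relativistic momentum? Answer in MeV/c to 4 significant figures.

p ≈ 746.1 MeV/c

γ = 1/√(1 − 0.6224²) = 1.27763
p = γβm₀c = 1.27763 × 0.6224 × 938.3 MeV/c = 746.1 MeV/c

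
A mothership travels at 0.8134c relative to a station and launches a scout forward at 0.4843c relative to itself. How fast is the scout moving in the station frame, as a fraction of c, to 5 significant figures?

u ≈ 0.93097c

Compose boost 2: (0.4843 + 0.8134)/(1 + 0.4843×0.8134) = 1.2977/1.393930 = 0.93097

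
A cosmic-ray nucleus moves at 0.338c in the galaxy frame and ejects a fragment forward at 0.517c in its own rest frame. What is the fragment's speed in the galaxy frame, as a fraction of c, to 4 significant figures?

Compose boost 2: (0.517 + 0.338)/(1 + 0.517×0.338) = 0.8550/1.17475 = 0.7278

u ≈ 0.7278c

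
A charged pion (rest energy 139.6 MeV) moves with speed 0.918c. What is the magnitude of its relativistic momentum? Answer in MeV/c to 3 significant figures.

γ = 1/√(1 − 0.918²) = 2.5216
p = γβm₀c = 2.5216 × 0.918 × 139.6 MeV/c = 323 MeV/c

p ≈ 323 MeV/c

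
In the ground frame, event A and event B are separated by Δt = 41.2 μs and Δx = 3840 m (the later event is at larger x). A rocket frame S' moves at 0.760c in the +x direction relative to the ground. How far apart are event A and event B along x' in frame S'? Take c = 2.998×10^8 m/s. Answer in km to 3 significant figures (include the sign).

γ = 1/√(1 − 0.760²) = 1.5386
Δx' = γ(Δx − vΔt) = 1.5386 × (3840 m − 0.760×(2.998×10^8 m/s)×41.2×10^-6 s)
= 1.5386 × (-5547.3 m) = -8.54 km

Δx' ≈ -8.54 km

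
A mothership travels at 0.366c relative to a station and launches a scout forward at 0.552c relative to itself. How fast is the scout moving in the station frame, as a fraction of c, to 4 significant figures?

u ≈ 0.7637c

Compose boost 2: (0.552 + 0.366)/(1 + 0.552×0.366) = 0.9180/1.20203 = 0.7637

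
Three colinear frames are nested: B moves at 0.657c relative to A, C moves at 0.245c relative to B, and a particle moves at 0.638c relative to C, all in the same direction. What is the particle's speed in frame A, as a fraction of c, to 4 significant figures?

u ≈ 0.9460c

Compose boost 2: (0.245 + 0.657)/(1 + 0.245×0.657) = 0.9020/1.16097 = 0.776940
Compose boost 3: (0.638 + 0.776940)/(1 + 0.638×0.776940) = 1.41494/1.49569 = 0.9460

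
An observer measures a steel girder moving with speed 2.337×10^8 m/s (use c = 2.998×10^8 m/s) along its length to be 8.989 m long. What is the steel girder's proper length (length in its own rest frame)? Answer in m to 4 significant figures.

β = v/c = 2.337×10^8 / 2.998×10^8 = 0.779520
γ = 1/√(1 − 0.779520²) = 1.59648
L₀ = γL = 1.59648 × 8.989 = 14.35 m

L₀ ≈ 14.35 m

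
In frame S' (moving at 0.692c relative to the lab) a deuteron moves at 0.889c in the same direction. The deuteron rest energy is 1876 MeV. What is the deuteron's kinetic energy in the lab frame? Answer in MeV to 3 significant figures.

u_lab = (0.889 + 0.692)/(1 + 0.889×0.692) = 0.978833
γ = 1/√(1 − 0.978833²) = 4.8862
K = (γ − 1)m₀c² = (4.8862 − 1) × 1876 = 3.8862 × 1876 = 7290 MeV

K ≈ 7290 MeV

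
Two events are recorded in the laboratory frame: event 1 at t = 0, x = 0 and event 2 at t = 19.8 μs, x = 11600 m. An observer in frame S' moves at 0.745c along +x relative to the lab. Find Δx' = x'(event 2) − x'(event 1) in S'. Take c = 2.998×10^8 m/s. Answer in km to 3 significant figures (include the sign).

γ = 1/√(1 − 0.745²) = 1.4991
Δx' = γ(Δx − vΔt) = 1.4991 × (11600 m − 0.745×(2.998×10^8 m/s)×19.8×10^-6 s)
= 1.4991 × (7177.7 m) = 10.8 km

Δx' ≈ 10.8 km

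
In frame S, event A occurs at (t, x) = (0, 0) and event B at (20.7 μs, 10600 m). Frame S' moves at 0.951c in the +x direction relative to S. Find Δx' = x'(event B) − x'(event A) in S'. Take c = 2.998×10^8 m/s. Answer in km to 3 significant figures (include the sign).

γ = 1/√(1 − 0.951²) = 3.2342
Δx' = γ(Δx − vΔt) = 3.2342 × (10600 m − 0.951×(2.998×10^8 m/s)×20.7×10^-6 s)
= 3.2342 × (4698.2 m) = 15.2 km

Δx' ≈ 15.2 km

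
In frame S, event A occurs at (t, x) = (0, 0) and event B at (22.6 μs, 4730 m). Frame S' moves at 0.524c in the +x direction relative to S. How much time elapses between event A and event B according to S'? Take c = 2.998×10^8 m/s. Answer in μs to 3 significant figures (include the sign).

γ = 1/√(1 − 0.524²) = 1.1741
Δt' = γ(Δt − vΔx/c²) = 1.1741 × (22.6 μs − 0.524×4730 m / (2.998×10^8 m/s))
= 1.1741 × (14.333 μs) = 16.8 μs

Δt' ≈ 16.8 μs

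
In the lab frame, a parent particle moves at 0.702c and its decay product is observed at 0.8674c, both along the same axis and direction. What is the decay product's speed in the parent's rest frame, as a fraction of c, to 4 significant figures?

Inverse velocity addition: u' = (u − v)/(1 − uv/c²)
= (0.8674 − 0.702)/(1 − 0.8674×0.702) = 0.1654/0.391085 = 0.4229

u' ≈ 0.4229c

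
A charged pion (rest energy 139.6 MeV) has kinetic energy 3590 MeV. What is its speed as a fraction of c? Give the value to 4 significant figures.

γ = 1 + K/(m₀c²) = 1 + 3590/139.6 = 26.7163
β = √(1 − 1/γ²) = 0.9993

β ≈ 0.9993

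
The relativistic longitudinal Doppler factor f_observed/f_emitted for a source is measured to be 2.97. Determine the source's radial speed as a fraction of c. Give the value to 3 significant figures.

f_obs/f_src = √((1+β)/(1−β)) = 2.97  ⇒  (1+β)/(1−β) = 8.8209
β = |1 − D²|/(1 + D²) = |1 − 8.8209|/(1 + 8.8209) = 0.796

β ≈ 0.796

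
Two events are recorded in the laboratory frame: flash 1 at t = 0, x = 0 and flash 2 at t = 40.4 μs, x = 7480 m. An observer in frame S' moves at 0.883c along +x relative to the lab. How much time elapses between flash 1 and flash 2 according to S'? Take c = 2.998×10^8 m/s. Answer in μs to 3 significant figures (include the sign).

Δt' ≈ 39.1 μs

γ = 1/√(1 − 0.883²) = 2.1305
Δt' = γ(Δt − vΔx/c²) = 2.1305 × (40.4 μs − 0.883×7480 m / (2.998×10^8 m/s))
= 2.1305 × (18.369 μs) = 39.1 μs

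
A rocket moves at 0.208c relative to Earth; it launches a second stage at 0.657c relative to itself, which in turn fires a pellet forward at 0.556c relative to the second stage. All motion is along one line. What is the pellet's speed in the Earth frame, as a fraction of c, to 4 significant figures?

Compose boost 2: (0.657 + 0.208)/(1 + 0.657×0.208) = 0.8650/1.13666 = 0.761004
Compose boost 3: (0.556 + 0.761004)/(1 + 0.556×0.761004) = 1.31700/1.42312 = 0.9254

u ≈ 0.9254c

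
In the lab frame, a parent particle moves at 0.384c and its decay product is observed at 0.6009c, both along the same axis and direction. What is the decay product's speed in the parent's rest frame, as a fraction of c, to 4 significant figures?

u' ≈ 0.2820c

Inverse velocity addition: u' = (u − v)/(1 − uv/c²)
= (0.6009 − 0.384)/(1 − 0.6009×0.384) = 0.2169/0.769254 = 0.2820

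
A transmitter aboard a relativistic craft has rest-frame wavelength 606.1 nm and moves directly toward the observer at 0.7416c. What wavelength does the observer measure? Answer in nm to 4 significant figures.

Relativistic Doppler: λ_obs = λ_src √((1−β)/(1+β))
= 606.1 × √(0.258400/1.74160) = 606.1 × 0.385187 = 233.5 nm

λ_obs ≈ 233.5 nm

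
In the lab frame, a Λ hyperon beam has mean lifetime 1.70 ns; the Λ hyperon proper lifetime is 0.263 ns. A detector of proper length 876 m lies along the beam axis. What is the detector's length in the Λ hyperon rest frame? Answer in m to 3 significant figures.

Time dilation ⇒ γ = Δt/τ₀ = 1.70/0.263 = 6.4639
Length contraction: L = L₀/γ = 876/6.4639 = 136 m

L ≈ 136 m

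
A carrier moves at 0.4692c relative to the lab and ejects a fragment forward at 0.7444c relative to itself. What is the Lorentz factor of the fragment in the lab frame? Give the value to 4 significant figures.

u_lab = (0.7444 + 0.4692)/(1 + 0.7444×0.4692) = 1.2136/1.349272 = 0.8994477
γ = 1/√(1 − 0.8994477²) = 2.288

γ ≈ 2.288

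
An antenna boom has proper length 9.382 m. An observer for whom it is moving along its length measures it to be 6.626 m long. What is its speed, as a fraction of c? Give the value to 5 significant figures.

γ = L₀/L = 9.382/6.626 = 1.415937
β = √(1 − 1/γ²) = 0.70797

β ≈ 0.70797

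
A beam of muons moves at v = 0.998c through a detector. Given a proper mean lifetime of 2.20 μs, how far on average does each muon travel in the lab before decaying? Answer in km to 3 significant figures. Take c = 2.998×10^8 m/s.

d ≈ 10.4 km

γ = 1/√(1 − 0.998²) = 15.819
Dilated lifetime: Δt = γτ₀ = 15.819 × 2.20 μs = 34.802 μs
d = vΔt = 0.998c × 34.802 μs = 2.9920×10^8 m/s × 3.4802×10^-5 s = 10.4 km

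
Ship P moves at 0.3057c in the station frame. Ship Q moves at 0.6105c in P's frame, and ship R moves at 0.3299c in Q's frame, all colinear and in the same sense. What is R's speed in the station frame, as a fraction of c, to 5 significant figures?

Compose boost 2: (0.6105 + 0.3057)/(1 + 0.6105×0.3057) = 0.91620/1.186630 = 0.7721026
Compose boost 3: (0.3299 + 0.7721026)/(1 + 0.3299×0.7721026) = 1.102003/1.254717 = 0.87829

u ≈ 0.87829c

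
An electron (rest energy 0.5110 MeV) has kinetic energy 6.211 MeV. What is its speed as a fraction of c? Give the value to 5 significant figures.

γ = 1 + K/(m₀c²) = 1 + 6.211/0.5110 = 13.15460
β = √(1 − 1/γ²) = 0.99711

β ≈ 0.99711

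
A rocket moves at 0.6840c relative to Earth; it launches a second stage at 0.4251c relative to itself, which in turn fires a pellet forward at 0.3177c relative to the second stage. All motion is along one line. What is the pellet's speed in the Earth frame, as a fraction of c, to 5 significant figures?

Compose boost 2: (0.4251 + 0.6840)/(1 + 0.4251×0.6840) = 1.1091/1.290768 = 0.8592556
Compose boost 3: (0.3177 + 0.8592556)/(1 + 0.3177×0.8592556) = 1.176956/1.272986 = 0.92456

u ≈ 0.92456c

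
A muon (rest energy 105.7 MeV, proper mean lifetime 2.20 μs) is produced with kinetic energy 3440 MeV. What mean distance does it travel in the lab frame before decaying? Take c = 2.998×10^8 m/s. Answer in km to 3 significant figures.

γ = 1 + K/(m₀c²) = 1 + 3440/105.7 = 33.545
β = √(1 − 1/γ²) = 0.99956
Dilated lifetime: γτ₀ = 33.545 × 2.20 μs = 73.799 μs
d = βc·γτ₀ = 0.99956 × (2.998×10^8 m/s) × 7.3799×10^-5 s = 22.1 km

d ≈ 22.1 km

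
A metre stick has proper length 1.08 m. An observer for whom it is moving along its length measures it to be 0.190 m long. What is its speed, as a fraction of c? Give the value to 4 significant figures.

β ≈ 0.9844

γ = L₀/L = 1.08/0.190 = 5.68421
β = √(1 − 1/γ²) = 0.9844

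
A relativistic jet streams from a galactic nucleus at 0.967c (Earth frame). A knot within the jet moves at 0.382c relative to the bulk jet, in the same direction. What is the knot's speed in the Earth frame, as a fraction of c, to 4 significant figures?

u ≈ 0.9851c

Relativistic velocity addition: u = (u' + v)/(1 + u'v/c²)
= (0.382 + 0.967)/(1 + 0.382×0.967) = 1.349/1.36939 = 0.9851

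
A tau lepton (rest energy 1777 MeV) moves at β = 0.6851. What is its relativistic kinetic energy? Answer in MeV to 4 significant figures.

K ≈ 662.4 MeV

γ = 1/√(1 − 0.6851²) = 1.37278
K = (γ − 1)m₀c² = (1.37278 − 1) × 1777 MeV = 0.372780 × 1777 MeV = 662.4 MeV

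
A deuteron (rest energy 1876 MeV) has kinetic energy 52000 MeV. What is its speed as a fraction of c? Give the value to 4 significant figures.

γ = 1 + K/(m₀c²) = 1 + 52000/1876 = 28.7186
β = √(1 − 1/γ²) = 0.9994

β ≈ 0.9994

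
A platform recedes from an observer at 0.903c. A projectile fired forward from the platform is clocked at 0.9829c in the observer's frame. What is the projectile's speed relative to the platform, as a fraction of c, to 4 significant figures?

u' ≈ 0.7106c

Inverse velocity addition: u' = (u − v)/(1 − uv/c²)
= (0.9829 − 0.903)/(1 − 0.9829×0.903) = 0.07990/0.112441 = 0.7106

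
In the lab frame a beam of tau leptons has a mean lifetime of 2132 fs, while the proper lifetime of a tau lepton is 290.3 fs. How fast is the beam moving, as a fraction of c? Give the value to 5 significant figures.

β ≈ 0.99069

γ = Δt/τ₀ = 2132/290.3 = 7.344127
β = √(1 − 1/γ²) = √(1 − 1/7.344127²) = 0.99069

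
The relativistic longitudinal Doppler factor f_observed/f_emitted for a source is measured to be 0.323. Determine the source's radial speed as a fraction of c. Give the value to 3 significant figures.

f_obs/f_src = √((1−β)/(1+β)) = 0.323  ⇒  (1−β)/(1+β) = 0.10433
β = |1 − D²|/(1 + D²) = |1 − 0.10433|/(1 + 0.10433) = 0.811

β ≈ 0.811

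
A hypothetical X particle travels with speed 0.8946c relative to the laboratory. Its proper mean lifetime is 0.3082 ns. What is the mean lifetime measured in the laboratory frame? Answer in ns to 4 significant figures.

Δt ≈ 0.6897 ns

γ = 1/√(1 − 0.8946²) = 2.23780
Time dilation: Δt = γτ₀ = 2.23780 × 0.3082 ns = 0.6897 ns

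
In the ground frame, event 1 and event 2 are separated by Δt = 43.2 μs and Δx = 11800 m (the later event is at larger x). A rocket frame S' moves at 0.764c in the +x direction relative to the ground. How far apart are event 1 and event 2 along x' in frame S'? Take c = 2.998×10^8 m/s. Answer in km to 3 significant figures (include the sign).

Δx' ≈ 2.95 km

γ = 1/√(1 − 0.764²) = 1.5499
Δx' = γ(Δx − vΔt) = 1.5499 × (11800 m − 0.764×(2.998×10^8 m/s)×43.2×10^-6 s)
= 1.5499 × (1905.2 m) = 2.95 km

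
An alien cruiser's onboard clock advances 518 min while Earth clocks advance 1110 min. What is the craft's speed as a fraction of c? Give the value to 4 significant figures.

β ≈ 0.8844

γ = Δt/τ₀ = 1110/518 = 2.14286
β = √(1 − 1/γ²) = √(1 − 1/2.14286²) = 0.8844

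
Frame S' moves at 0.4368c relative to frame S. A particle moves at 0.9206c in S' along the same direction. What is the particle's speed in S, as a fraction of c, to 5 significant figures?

Relativistic velocity addition: u = (u' + v)/(1 + u'v/c²)
= (0.9206 + 0.4368)/(1 + 0.9206×0.4368) = 1.3574/1.402118 = 0.96811

u ≈ 0.96811c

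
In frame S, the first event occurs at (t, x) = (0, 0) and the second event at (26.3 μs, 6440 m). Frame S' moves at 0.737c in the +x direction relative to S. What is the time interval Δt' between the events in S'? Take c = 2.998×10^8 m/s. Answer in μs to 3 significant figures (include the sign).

γ = 1/√(1 − 0.737²) = 1.4795
Δt' = γ(Δt − vΔx/c²) = 1.4795 × (26.3 μs − 0.737×6440 m / (2.998×10^8 m/s))
= 1.4795 × (10.469 μs) = 15.5 μs

Δt' ≈ 15.5 μs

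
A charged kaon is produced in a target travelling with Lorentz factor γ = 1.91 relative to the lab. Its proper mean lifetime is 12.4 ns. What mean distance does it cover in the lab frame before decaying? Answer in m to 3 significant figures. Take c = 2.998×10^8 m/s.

β = √(1 − 1/γ²) = √(1 − 1/1.91²) = 0.85199
Dilated lifetime: Δt = γτ₀ = 1.91 × 12.4 ns = 23.684 ns
d = vΔt = 0.85199c × 23.684 ns = 2.5543×10^8 m/s × 2.3684×10^-8 s = 6.05 m

d ≈ 6.05 m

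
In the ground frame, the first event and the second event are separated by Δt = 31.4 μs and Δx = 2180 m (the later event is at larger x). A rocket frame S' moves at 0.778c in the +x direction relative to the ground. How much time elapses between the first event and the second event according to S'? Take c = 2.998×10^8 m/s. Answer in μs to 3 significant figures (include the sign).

Δt' ≈ 41.0 μs

γ = 1/√(1 − 0.778²) = 1.5917
Δt' = γ(Δt − vΔx/c²) = 1.5917 × (31.4 μs − 0.778×2180 m / (2.998×10^8 m/s))
= 1.5917 × (25.743 μs) = 41.0 μs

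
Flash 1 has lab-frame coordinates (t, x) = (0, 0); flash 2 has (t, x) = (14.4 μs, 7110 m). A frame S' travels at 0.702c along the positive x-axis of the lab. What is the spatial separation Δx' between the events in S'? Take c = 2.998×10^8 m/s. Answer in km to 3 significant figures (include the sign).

γ = 1/√(1 − 0.702²) = 1.4041
Δx' = γ(Δx − vΔt) = 1.4041 × (7110 m − 0.702×(2.998×10^8 m/s)×14.4×10^-6 s)
= 1.4041 × (4079.4 m) = 5.73 km

Δx' ≈ 5.73 km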